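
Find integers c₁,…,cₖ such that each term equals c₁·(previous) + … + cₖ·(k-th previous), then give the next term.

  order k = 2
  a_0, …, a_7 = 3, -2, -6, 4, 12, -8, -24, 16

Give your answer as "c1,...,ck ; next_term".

  a_2 = 0·-2 + -2·3 = -6
  a_3 = 0·-6 + -2·-2 = 4
  a_4 = 0·4 + -2·-6 = 12
  a_5 = 0·12 + -2·4 = -8
  a_6 = 0·-8 + -2·12 = -24
  a_7 = 0·-24 + -2·-8 = 16
  a_8 = 0·16 + -2·-24 = 48

0,-2 ; 48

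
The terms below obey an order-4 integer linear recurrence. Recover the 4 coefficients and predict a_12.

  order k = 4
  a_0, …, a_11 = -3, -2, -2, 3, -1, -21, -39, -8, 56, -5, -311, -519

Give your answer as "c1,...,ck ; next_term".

2,-3,2,3 ; 53

  a_4 = 2·3 + -3·-2 + 2·-2 + 3·-3 = -1
  a_5 = 2·-1 + -3·3 + 2·-2 + 3·-2 = -21
  a_6 = 2·-21 + -3·-1 + 2·3 + 3·-2 = -39
  a_7 = 2·-39 + -3·-21 + 2·-1 + 3·3 = -8
  a_8 = 2·-8 + -3·-39 + 2·-21 + 3·-1 = 56
  a_9 = 2·56 + -3·-8 + 2·-39 + 3·-21 = -5
  a_10 = 2·-5 + -3·56 + 2·-8 + 3·-39 = -311
  a_11 = 2·-311 + -3·-5 + 2·56 + 3·-8 = -519
  a_12 = 2·-519 + -3·-311 + 2·-5 + 3·56 = 53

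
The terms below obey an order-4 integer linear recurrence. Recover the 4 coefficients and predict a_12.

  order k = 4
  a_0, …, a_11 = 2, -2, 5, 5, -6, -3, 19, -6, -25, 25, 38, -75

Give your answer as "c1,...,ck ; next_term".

  a_4 = -1·5 + -1·5 + 0·-2 + 2·2 = -6
  a_5 = -1·-6 + -1·5 + 0·5 + 2·-2 = -3
  a_6 = -1·-3 + -1·-6 + 0·5 + 2·5 = 19
  a_7 = -1·19 + -1·-3 + 0·-6 + 2·5 = -6
  a_8 = -1·-6 + -1·19 + 0·-3 + 2·-6 = -25
  a_9 = -1·-25 + -1·-6 + 0·19 + 2·-3 = 25
  a_10 = -1·25 + -1·-25 + 0·-6 + 2·19 = 38
  a_11 = -1·38 + -1·25 + 0·-25 + 2·-6 = -75
  a_12 = -1·-75 + -1·38 + 0·25 + 2·-25 = -13

-1,-1,0,2 ; -13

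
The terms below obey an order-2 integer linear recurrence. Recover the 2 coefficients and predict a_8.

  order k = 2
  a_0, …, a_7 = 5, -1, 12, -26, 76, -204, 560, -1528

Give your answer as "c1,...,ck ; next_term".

-2,2 ; 4176

  a_2 = -2·-1 + 2·5 = 12
  a_3 = -2·12 + 2·-1 = -26
  a_4 = -2·-26 + 2·12 = 76
  a_5 = -2·76 + 2·-26 = -204
  a_6 = -2·-204 + 2·76 = 560
  a_7 = -2·560 + 2·-204 = -1528
  a_8 = -2·-1528 + 2·560 = 4176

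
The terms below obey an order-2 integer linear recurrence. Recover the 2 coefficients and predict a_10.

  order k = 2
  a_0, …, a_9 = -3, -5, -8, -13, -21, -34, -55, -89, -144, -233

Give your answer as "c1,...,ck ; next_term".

1,1 ; -377

  a_2 = 1·-5 + 1·-3 = -8
  a_3 = 1·-8 + 1·-5 = -13
  a_4 = 1·-13 + 1·-8 = -21
  a_5 = 1·-21 + 1·-13 = -34
  a_6 = 1·-34 + 1·-21 = -55
  a_7 = 1·-55 + 1·-34 = -89
  a_8 = 1·-89 + 1·-55 = -144
  a_9 = 1·-144 + 1·-89 = -233
  a_10 = 1·-233 + 1·-144 = -377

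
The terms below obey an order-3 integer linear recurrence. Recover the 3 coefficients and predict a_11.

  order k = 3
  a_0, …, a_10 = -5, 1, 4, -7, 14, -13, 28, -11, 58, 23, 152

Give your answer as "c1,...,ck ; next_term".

  a_3 = 0·4 + 3·1 + 2·-5 = -7
  a_4 = 0·-7 + 3·4 + 2·1 = 14
  a_5 = 0·14 + 3·-7 + 2·4 = -13
  a_6 = 0·-13 + 3·14 + 2·-7 = 28
  a_7 = 0·28 + 3·-13 + 2·14 = -11
  a_8 = 0·-11 + 3·28 + 2·-13 = 58
  a_9 = 0·58 + 3·-11 + 2·28 = 23
  a_10 = 0·23 + 3·58 + 2·-11 = 152
  a_11 = 0·152 + 3·23 + 2·58 = 185

0,3,2 ; 185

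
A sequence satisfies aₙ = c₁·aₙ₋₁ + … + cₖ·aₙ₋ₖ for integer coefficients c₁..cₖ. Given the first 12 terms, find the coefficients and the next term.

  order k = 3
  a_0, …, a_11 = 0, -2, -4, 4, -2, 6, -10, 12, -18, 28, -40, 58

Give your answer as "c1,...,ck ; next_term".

-1,0,-1 ; -86

  a_3 = -1·-4 + 0·-2 + -1·0 = 4
  a_4 = -1·4 + 0·-4 + -1·-2 = -2
  a_5 = -1·-2 + 0·4 + -1·-4 = 6
  a_6 = -1·6 + 0·-2 + -1·4 = -10
  a_7 = -1·-10 + 0·6 + -1·-2 = 12
  a_8 = -1·12 + 0·-10 + -1·6 = -18
  a_9 = -1·-18 + 0·12 + -1·-10 = 28
  a_10 = -1·28 + 0·-18 + -1·12 = -40
  a_11 = -1·-40 + 0·28 + -1·-18 = 58
  a_12 = -1·58 + 0·-40 + -1·28 = -86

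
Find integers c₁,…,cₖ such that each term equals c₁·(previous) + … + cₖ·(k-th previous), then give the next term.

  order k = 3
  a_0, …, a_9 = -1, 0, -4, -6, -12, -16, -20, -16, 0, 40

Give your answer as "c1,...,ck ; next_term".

2,0,-2 ; 112

  a_3 = 2·-4 + 0·0 + -2·-1 = -6
  a_4 = 2·-6 + 0·-4 + -2·0 = -12
  a_5 = 2·-12 + 0·-6 + -2·-4 = -16
  a_6 = 2·-16 + 0·-12 + -2·-6 = -20
  a_7 = 2·-20 + 0·-16 + -2·-12 = -16
  a_8 = 2·-16 + 0·-20 + -2·-16 = 0
  a_9 = 2·0 + 0·-16 + -2·-20 = 40
  a_10 = 2·40 + 0·0 + -2·-16 = 112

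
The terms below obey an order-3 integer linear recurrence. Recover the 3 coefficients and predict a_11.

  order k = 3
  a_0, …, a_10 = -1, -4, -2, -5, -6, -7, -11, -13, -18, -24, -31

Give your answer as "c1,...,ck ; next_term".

  a_3 = 0·-2 + 1·-4 + 1·-1 = -5
  a_4 = 0·-5 + 1·-2 + 1·-4 = -6
  a_5 = 0·-6 + 1·-5 + 1·-2 = -7
  a_6 = 0·-7 + 1·-6 + 1·-5 = -11
  a_7 = 0·-11 + 1·-7 + 1·-6 = -13
  a_8 = 0·-13 + 1·-11 + 1·-7 = -18
  a_9 = 0·-18 + 1·-13 + 1·-11 = -24
  a_10 = 0·-24 + 1·-18 + 1·-13 = -31
  a_11 = 0·-31 + 1·-24 + 1·-18 = -42

0,1,1 ; -42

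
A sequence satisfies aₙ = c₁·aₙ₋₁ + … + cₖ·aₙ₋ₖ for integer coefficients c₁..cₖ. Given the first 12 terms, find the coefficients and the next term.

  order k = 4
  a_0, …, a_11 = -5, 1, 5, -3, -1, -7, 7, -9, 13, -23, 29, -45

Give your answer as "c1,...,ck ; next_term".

  a_4 = 0·-3 + 1·5 + -1·1 + 1·-5 = -1
  a_5 = 0·-1 + 1·-3 + -1·5 + 1·1 = -7
  a_6 = 0·-7 + 1·-1 + -1·-3 + 1·5 = 7
  a_7 = 0·7 + 1·-7 + -1·-1 + 1·-3 = -9
  a_8 = 0·-9 + 1·7 + -1·-7 + 1·-1 = 13
  a_9 = 0·13 + 1·-9 + -1·7 + 1·-7 = -23
  a_10 = 0·-23 + 1·13 + -1·-9 + 1·7 = 29
  a_11 = 0·29 + 1·-23 + -1·13 + 1·-9 = -45
  a_12 = 0·-45 + 1·29 + -1·-23 + 1·13 = 65

0,1,-1,1 ; 65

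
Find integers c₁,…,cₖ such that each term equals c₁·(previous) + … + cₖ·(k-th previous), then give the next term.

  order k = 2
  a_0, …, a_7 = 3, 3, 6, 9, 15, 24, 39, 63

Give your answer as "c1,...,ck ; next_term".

1,1 ; 102

  a_2 = 1·3 + 1·3 = 6
  a_3 = 1·6 + 1·3 = 9
  a_4 = 1·9 + 1·6 = 15
  a_5 = 1·15 + 1·9 = 24
  a_6 = 1·24 + 1·15 = 39
  a_7 = 1·39 + 1·24 = 63
  a_8 = 1·63 + 1·39 = 102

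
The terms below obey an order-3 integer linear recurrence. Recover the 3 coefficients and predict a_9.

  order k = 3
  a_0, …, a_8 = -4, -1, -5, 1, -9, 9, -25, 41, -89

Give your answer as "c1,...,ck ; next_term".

  a_3 = -2·-5 + 1·-1 + 2·-4 = 1
  a_4 = -2·1 + 1·-5 + 2·-1 = -9
  a_5 = -2·-9 + 1·1 + 2·-5 = 9
  a_6 = -2·9 + 1·-9 + 2·1 = -25
  a_7 = -2·-25 + 1·9 + 2·-9 = 41
  a_8 = -2·41 + 1·-25 + 2·9 = -89
  a_9 = -2·-89 + 1·41 + 2·-25 = 169

-2,1,2 ; 169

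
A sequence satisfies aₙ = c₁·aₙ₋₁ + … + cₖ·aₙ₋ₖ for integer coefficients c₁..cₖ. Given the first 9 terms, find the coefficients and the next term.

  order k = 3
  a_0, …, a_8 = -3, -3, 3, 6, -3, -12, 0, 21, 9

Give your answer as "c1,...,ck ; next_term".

  a_3 = 1·3 + -2·-3 + 1·-3 = 6
  a_4 = 1·6 + -2·3 + 1·-3 = -3
  a_5 = 1·-3 + -2·6 + 1·3 = -12
  a_6 = 1·-12 + -2·-3 + 1·6 = 0
  a_7 = 1·0 + -2·-12 + 1·-3 = 21
  a_8 = 1·21 + -2·0 + 1·-12 = 9
  a_9 = 1·9 + -2·21 + 1·0 = -33

1,-2,1 ; -33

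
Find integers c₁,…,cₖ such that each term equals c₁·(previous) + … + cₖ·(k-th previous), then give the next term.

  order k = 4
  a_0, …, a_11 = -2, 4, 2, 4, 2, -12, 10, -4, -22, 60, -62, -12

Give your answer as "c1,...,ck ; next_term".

  a_4 = -1·4 + -1·2 + 1·4 + -2·-2 = 2
  a_5 = -1·2 + -1·4 + 1·2 + -2·4 = -12
  a_6 = -1·-12 + -1·2 + 1·4 + -2·2 = 10
  a_7 = -1·10 + -1·-12 + 1·2 + -2·4 = -4
  a_8 = -1·-4 + -1·10 + 1·-12 + -2·2 = -22
  a_9 = -1·-22 + -1·-4 + 1·10 + -2·-12 = 60
  a_10 = -1·60 + -1·-22 + 1·-4 + -2·10 = -62
  a_11 = -1·-62 + -1·60 + 1·-22 + -2·-4 = -12
  a_12 = -1·-12 + -1·-62 + 1·60 + -2·-22 = 178

-1,-1,1,-2 ; 178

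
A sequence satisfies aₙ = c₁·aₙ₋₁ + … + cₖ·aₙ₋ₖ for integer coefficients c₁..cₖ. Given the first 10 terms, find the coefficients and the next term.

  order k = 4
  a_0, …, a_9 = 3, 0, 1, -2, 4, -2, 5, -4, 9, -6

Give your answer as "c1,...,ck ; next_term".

0,1,0,1 ; 14

  a_4 = 0·-2 + 1·1 + 0·0 + 1·3 = 4
  a_5 = 0·4 + 1·-2 + 0·1 + 1·0 = -2
  a_6 = 0·-2 + 1·4 + 0·-2 + 1·1 = 5
  a_7 = 0·5 + 1·-2 + 0·4 + 1·-2 = -4
  a_8 = 0·-4 + 1·5 + 0·-2 + 1·4 = 9
  a_9 = 0·9 + 1·-4 + 0·5 + 1·-2 = -6
  a_10 = 0·-6 + 1·9 + 0·-4 + 1·5 = 14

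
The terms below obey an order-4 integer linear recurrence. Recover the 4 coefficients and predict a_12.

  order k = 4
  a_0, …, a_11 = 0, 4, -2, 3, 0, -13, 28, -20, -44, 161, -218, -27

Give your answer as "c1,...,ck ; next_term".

  a_4 = -2·3 + -3·-2 + 0·4 + -1·0 = 0
  a_5 = -2·0 + -3·3 + 0·-2 + -1·4 = -13
  a_6 = -2·-13 + -3·0 + 0·3 + -1·-2 = 28
  a_7 = -2·28 + -3·-13 + 0·0 + -1·3 = -20
  a_8 = -2·-20 + -3·28 + 0·-13 + -1·0 = -44
  a_9 = -2·-44 + -3·-20 + 0·28 + -1·-13 = 161
  a_10 = -2·161 + -3·-44 + 0·-20 + -1·28 = -218
  a_11 = -2·-218 + -3·161 + 0·-44 + -1·-20 = -27
  a_12 = -2·-27 + -3·-218 + 0·161 + -1·-44 = 752

-2,-3,0,-1 ; 752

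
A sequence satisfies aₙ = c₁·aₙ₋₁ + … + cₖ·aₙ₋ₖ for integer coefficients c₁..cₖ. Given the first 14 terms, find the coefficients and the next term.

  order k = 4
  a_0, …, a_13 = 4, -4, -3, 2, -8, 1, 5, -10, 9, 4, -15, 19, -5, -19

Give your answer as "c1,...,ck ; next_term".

0,0,1,-1 ; 34

  a_4 = 0·2 + 0·-3 + 1·-4 + -1·4 = -8
  a_5 = 0·-8 + 0·2 + 1·-3 + -1·-4 = 1
  a_6 = 0·1 + 0·-8 + 1·2 + -1·-3 = 5
  a_7 = 0·5 + 0·1 + 1·-8 + -1·2 = -10
  a_8 = 0·-10 + 0·5 + 1·1 + -1·-8 = 9
  a_9 = 0·9 + 0·-10 + 1·5 + -1·1 = 4
  a_10 = 0·4 + 0·9 + 1·-10 + -1·5 = -15
  a_11 = 0·-15 + 0·4 + 1·9 + -1·-10 = 19
  a_12 = 0·19 + 0·-15 + 1·4 + -1·9 = -5
  a_13 = 0·-5 + 0·19 + 1·-15 + -1·4 = -19
  a_14 = 0·-19 + 0·-5 + 1·19 + -1·-15 = 34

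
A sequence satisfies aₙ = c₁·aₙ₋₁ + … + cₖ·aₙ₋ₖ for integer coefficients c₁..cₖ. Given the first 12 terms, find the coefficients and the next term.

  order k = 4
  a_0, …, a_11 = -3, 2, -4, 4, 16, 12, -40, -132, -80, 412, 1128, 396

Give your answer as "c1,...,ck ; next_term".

  a_4 = 1·4 + -3·-4 + -3·2 + -2·-3 = 16
  a_5 = 1·16 + -3·4 + -3·-4 + -2·2 = 12
  a_6 = 1·12 + -3·16 + -3·4 + -2·-4 = -40
  a_7 = 1·-40 + -3·12 + -3·16 + -2·4 = -132
  a_8 = 1·-132 + -3·-40 + -3·12 + -2·16 = -80
  a_9 = 1·-80 + -3·-132 + -3·-40 + -2·12 = 412
  a_10 = 1·412 + -3·-80 + -3·-132 + -2·-40 = 1128
  a_11 = 1·1128 + -3·412 + -3·-80 + -2·-132 = 396
  a_12 = 1·396 + -3·1128 + -3·412 + -2·-80 = -4064

1,-3,-3,-2 ; -4064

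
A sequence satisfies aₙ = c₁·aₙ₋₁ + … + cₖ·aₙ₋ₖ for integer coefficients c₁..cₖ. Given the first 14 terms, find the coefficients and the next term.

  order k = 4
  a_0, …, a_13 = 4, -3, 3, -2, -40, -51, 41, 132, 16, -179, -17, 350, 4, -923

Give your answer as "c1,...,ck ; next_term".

  a_4 = 2·-2 + -4·3 + 4·-3 + -3·4 = -40
  a_5 = 2·-40 + -4·-2 + 4·3 + -3·-3 = -51
  a_6 = 2·-51 + -4·-40 + 4·-2 + -3·3 = 41
  a_7 = 2·41 + -4·-51 + 4·-40 + -3·-2 = 132
  a_8 = 2·132 + -4·41 + 4·-51 + -3·-40 = 16
  a_9 = 2·16 + -4·132 + 4·41 + -3·-51 = -179
  a_10 = 2·-179 + -4·16 + 4·132 + -3·41 = -17
  a_11 = 2·-17 + -4·-179 + 4·16 + -3·132 = 350
  a_12 = 2·350 + -4·-17 + 4·-179 + -3·16 = 4
  a_13 = 2·4 + -4·350 + 4·-17 + -3·-179 = -923
  a_14 = 2·-923 + -4·4 + 4·350 + -3·-17 = -411

2,-4,4,-3 ; -411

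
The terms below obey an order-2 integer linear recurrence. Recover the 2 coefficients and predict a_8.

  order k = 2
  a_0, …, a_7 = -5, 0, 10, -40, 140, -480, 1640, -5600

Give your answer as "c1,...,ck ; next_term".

-4,-2 ; 19120

  a_2 = -4·0 + -2·-5 = 10
  a_3 = -4·10 + -2·0 = -40
  a_4 = -4·-40 + -2·10 = 140
  a_5 = -4·140 + -2·-40 = -480
  a_6 = -4·-480 + -2·140 = 1640
  a_7 = -4·1640 + -2·-480 = -5600
  a_8 = -4·-5600 + -2·1640 = 19120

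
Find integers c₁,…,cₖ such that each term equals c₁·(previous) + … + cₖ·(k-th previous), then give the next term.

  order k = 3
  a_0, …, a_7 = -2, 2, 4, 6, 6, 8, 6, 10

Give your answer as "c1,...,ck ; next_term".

0,2,-1 ; 4

  a_3 = 0·4 + 2·2 + -1·-2 = 6
  a_4 = 0·6 + 2·4 + -1·2 = 6
  a_5 = 0·6 + 2·6 + -1·4 = 8
  a_6 = 0·8 + 2·6 + -1·6 = 6
  a_7 = 0·6 + 2·8 + -1·6 = 10
  a_8 = 0·10 + 2·6 + -1·8 = 4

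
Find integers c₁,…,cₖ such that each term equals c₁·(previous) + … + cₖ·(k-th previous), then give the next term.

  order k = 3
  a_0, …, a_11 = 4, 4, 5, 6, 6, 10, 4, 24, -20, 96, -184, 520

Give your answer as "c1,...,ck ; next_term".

  a_3 = -2·5 + 2·4 + 2·4 = 6
  a_4 = -2·6 + 2·5 + 2·4 = 6
  a_5 = -2·6 + 2·6 + 2·5 = 10
  a_6 = -2·10 + 2·6 + 2·6 = 4
  a_7 = -2·4 + 2·10 + 2·6 = 24
  a_8 = -2·24 + 2·4 + 2·10 = -20
  a_9 = -2·-20 + 2·24 + 2·4 = 96
  a_10 = -2·96 + 2·-20 + 2·24 = -184
  a_11 = -2·-184 + 2·96 + 2·-20 = 520
  a_12 = -2·520 + 2·-184 + 2·96 = -1216

-2,2,2 ; -1216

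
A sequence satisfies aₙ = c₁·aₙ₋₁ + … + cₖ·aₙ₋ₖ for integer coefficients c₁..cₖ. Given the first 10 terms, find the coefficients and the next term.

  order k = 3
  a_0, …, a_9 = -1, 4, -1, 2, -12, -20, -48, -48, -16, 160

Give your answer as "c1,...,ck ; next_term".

  a_3 = 2·-1 + 0·4 + -4·-1 = 2
  a_4 = 2·2 + 0·-1 + -4·4 = -12
  a_5 = 2·-12 + 0·2 + -4·-1 = -20
  a_6 = 2·-20 + 0·-12 + -4·2 = -48
  a_7 = 2·-48 + 0·-20 + -4·-12 = -48
  a_8 = 2·-48 + 0·-48 + -4·-20 = -16
  a_9 = 2·-16 + 0·-48 + -4·-48 = 160
  a_10 = 2·160 + 0·-16 + -4·-48 = 512

2,0,-4 ; 512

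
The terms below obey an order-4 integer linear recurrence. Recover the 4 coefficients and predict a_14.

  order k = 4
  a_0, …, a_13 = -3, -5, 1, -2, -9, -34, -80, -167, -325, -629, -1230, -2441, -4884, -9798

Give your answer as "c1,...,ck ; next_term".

3,-2,-1,2 ; -19645

  a_4 = 3·-2 + -2·1 + -1·-5 + 2·-3 = -9
  a_5 = 3·-9 + -2·-2 + -1·1 + 2·-5 = -34
  a_6 = 3·-34 + -2·-9 + -1·-2 + 2·1 = -80
  a_7 = 3·-80 + -2·-34 + -1·-9 + 2·-2 = -167
  a_8 = 3·-167 + -2·-80 + -1·-34 + 2·-9 = -325
  a_9 = 3·-325 + -2·-167 + -1·-80 + 2·-34 = -629
  a_10 = 3·-629 + -2·-325 + -1·-167 + 2·-80 = -1230
  a_11 = 3·-1230 + -2·-629 + -1·-325 + 2·-167 = -2441
  a_12 = 3·-2441 + -2·-1230 + -1·-629 + 2·-325 = -4884
  a_13 = 3·-4884 + -2·-2441 + -1·-1230 + 2·-629 = -9798
  a_14 = 3·-9798 + -2·-4884 + -1·-2441 + 2·-1230 = -19645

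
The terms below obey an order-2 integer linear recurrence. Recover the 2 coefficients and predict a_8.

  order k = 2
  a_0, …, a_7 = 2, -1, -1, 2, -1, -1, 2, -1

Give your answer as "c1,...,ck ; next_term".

  a_2 = -1·-1 + -1·2 = -1
  a_3 = -1·-1 + -1·-1 = 2
  a_4 = -1·2 + -1·-1 = -1
  a_5 = -1·-1 + -1·2 = -1
  a_6 = -1·-1 + -1·-1 = 2
  a_7 = -1·2 + -1·-1 = -1
  a_8 = -1·-1 + -1·2 = -1

-1,-1 ; -1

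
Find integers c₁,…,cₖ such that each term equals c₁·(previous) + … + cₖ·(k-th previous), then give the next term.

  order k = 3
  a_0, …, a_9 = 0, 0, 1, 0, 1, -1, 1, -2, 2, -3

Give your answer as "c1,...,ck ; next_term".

  a_3 = 0·1 + 1·0 + -1·0 = 0
  a_4 = 0·0 + 1·1 + -1·0 = 1
  a_5 = 0·1 + 1·0 + -1·1 = -1
  a_6 = 0·-1 + 1·1 + -1·0 = 1
  a_7 = 0·1 + 1·-1 + -1·1 = -2
  a_8 = 0·-2 + 1·1 + -1·-1 = 2
  a_9 = 0·2 + 1·-2 + -1·1 = -3
  a_10 = 0·-3 + 1·2 + -1·-2 = 4

0,1,-1 ; 4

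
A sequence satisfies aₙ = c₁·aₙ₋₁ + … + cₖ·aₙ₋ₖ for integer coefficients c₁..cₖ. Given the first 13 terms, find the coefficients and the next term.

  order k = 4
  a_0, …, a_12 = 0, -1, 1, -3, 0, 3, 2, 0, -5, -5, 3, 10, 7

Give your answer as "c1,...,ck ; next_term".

  a_4 = 0·-3 + -1·1 + -1·-1 + -1·0 = 0
  a_5 = 0·0 + -1·-3 + -1·1 + -1·-1 = 3
  a_6 = 0·3 + -1·0 + -1·-3 + -1·1 = 2
  a_7 = 0·2 + -1·3 + -1·0 + -1·-3 = 0
  a_8 = 0·0 + -1·2 + -1·3 + -1·0 = -5
  a_9 = 0·-5 + -1·0 + -1·2 + -1·3 = -5
  a_10 = 0·-5 + -1·-5 + -1·0 + -1·2 = 3
  a_11 = 0·3 + -1·-5 + -1·-5 + -1·0 = 10
  a_12 = 0·10 + -1·3 + -1·-5 + -1·-5 = 7
  a_13 = 0·7 + -1·10 + -1·3 + -1·-5 = -8

0,-1,-1,-1 ; -8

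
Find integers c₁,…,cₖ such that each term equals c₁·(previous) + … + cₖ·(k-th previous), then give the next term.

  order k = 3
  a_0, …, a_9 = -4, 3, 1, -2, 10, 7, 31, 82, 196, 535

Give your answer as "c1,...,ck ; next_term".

1,3,3 ; 1369

  a_3 = 1·1 + 3·3 + 3·-4 = -2
  a_4 = 1·-2 + 3·1 + 3·3 = 10
  a_5 = 1·10 + 3·-2 + 3·1 = 7
  a_6 = 1·7 + 3·10 + 3·-2 = 31
  a_7 = 1·31 + 3·7 + 3·10 = 82
  a_8 = 1·82 + 3·31 + 3·7 = 196
  a_9 = 1·196 + 3·82 + 3·31 = 535
  a_10 = 1·535 + 3·196 + 3·82 = 1369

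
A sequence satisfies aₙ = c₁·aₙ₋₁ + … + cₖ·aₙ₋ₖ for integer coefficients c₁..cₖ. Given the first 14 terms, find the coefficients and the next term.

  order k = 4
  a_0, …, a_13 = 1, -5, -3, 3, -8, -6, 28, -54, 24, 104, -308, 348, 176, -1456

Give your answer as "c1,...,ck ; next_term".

  a_4 = -2·3 + -2·-3 + 2·-5 + 2·1 = -8
  a_5 = -2·-8 + -2·3 + 2·-3 + 2·-5 = -6
  a_6 = -2·-6 + -2·-8 + 2·3 + 2·-3 = 28
  a_7 = -2·28 + -2·-6 + 2·-8 + 2·3 = -54
  a_8 = -2·-54 + -2·28 + 2·-6 + 2·-8 = 24
  a_9 = -2·24 + -2·-54 + 2·28 + 2·-6 = 104
  a_10 = -2·104 + -2·24 + 2·-54 + 2·28 = -308
  a_11 = -2·-308 + -2·104 + 2·24 + 2·-54 = 348
  a_12 = -2·348 + -2·-308 + 2·104 + 2·24 = 176
  a_13 = -2·176 + -2·348 + 2·-308 + 2·104 = -1456
  a_14 = -2·-1456 + -2·176 + 2·348 + 2·-308 = 2640

-2,-2,2,2 ; 2640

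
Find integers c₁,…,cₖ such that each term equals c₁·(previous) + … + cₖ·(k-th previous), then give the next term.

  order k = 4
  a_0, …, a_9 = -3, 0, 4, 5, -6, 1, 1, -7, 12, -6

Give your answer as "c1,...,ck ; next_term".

-1,-1,0,-1 ; -7

  a_4 = -1·5 + -1·4 + 0·0 + -1·-3 = -6
  a_5 = -1·-6 + -1·5 + 0·4 + -1·0 = 1
  a_6 = -1·1 + -1·-6 + 0·5 + -1·4 = 1
  a_7 = -1·1 + -1·1 + 0·-6 + -1·5 = -7
  a_8 = -1·-7 + -1·1 + 0·1 + -1·-6 = 12
  a_9 = -1·12 + -1·-7 + 0·1 + -1·1 = -6
  a_10 = -1·-6 + -1·12 + 0·-7 + -1·1 = -7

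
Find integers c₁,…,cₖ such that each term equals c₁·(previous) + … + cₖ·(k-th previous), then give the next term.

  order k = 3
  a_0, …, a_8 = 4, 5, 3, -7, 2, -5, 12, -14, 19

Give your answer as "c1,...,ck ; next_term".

  a_3 = -1·3 + 0·5 + -1·4 = -7
  a_4 = -1·-7 + 0·3 + -1·5 = 2
  a_5 = -1·2 + 0·-7 + -1·3 = -5
  a_6 = -1·-5 + 0·2 + -1·-7 = 12
  a_7 = -1·12 + 0·-5 + -1·2 = -14
  a_8 = -1·-14 + 0·12 + -1·-5 = 19
  a_9 = -1·19 + 0·-14 + -1·12 = -31

-1,0,-1 ; -31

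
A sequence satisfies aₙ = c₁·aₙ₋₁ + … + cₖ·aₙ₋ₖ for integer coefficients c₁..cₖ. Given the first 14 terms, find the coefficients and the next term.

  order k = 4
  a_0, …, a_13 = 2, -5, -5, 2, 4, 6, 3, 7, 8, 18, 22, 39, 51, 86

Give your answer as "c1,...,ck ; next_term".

  a_4 = 1·2 + 1·-5 + -1·-5 + 1·2 = 4
  a_5 = 1·4 + 1·2 + -1·-5 + 1·-5 = 6
  a_6 = 1·6 + 1·4 + -1·2 + 1·-5 = 3
  a_7 = 1·3 + 1·6 + -1·4 + 1·2 = 7
  a_8 = 1·7 + 1·3 + -1·6 + 1·4 = 8
  a_9 = 1·8 + 1·7 + -1·3 + 1·6 = 18
  a_10 = 1·18 + 1·8 + -1·7 + 1·3 = 22
  a_11 = 1·22 + 1·18 + -1·8 + 1·7 = 39
  a_12 = 1·39 + 1·22 + -1·18 + 1·8 = 51
  a_13 = 1·51 + 1·39 + -1·22 + 1·18 = 86
  a_14 = 1·86 + 1·51 + -1·39 + 1·22 = 120

1,1,-1,1 ; 120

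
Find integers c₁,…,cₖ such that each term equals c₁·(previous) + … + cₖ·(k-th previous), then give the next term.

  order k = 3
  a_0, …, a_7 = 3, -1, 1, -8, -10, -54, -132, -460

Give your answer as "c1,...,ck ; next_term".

  a_3 = 2·1 + 4·-1 + -2·3 = -8
  a_4 = 2·-8 + 4·1 + -2·-1 = -10
  a_5 = 2·-10 + 4·-8 + -2·1 = -54
  a_6 = 2·-54 + 4·-10 + -2·-8 = -132
  a_7 = 2·-132 + 4·-54 + -2·-10 = -460
  a_8 = 2·-460 + 4·-132 + -2·-54 = -1340

2,4,-2 ; -1340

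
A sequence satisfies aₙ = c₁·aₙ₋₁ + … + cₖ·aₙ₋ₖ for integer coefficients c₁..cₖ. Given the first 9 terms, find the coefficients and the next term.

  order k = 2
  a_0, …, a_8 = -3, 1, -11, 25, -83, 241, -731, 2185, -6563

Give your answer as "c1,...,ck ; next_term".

-2,3 ; 19681

  a_2 = -2·1 + 3·-3 = -11
  a_3 = -2·-11 + 3·1 = 25
  a_4 = -2·25 + 3·-11 = -83
  a_5 = -2·-83 + 3·25 = 241
  a_6 = -2·241 + 3·-83 = -731
  a_7 = -2·-731 + 3·241 = 2185
  a_8 = -2·2185 + 3·-731 = -6563
  a_9 = -2·-6563 + 3·2185 = 19681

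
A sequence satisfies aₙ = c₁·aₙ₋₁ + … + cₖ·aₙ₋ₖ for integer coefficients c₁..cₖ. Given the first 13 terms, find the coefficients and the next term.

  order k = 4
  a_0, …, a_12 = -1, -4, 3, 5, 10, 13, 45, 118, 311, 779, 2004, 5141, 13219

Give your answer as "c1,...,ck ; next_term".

2,1,0,3 ; 33916

  a_4 = 2·5 + 1·3 + 0·-4 + 3·-1 = 10
  a_5 = 2·10 + 1·5 + 0·3 + 3·-4 = 13
  a_6 = 2·13 + 1·10 + 0·5 + 3·3 = 45
  a_7 = 2·45 + 1·13 + 0·10 + 3·5 = 118
  a_8 = 2·118 + 1·45 + 0·13 + 3·10 = 311
  a_9 = 2·311 + 1·118 + 0·45 + 3·13 = 779
  a_10 = 2·779 + 1·311 + 0·118 + 3·45 = 2004
  a_11 = 2·2004 + 1·779 + 0·311 + 3·118 = 5141
  a_12 = 2·5141 + 1·2004 + 0·779 + 3·311 = 13219
  a_13 = 2·13219 + 1·5141 + 0·2004 + 3·779 = 33916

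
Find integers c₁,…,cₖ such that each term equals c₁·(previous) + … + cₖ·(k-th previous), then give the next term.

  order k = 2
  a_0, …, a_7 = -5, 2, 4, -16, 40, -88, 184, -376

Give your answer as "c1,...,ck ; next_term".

  a_2 = -3·2 + -2·-5 = 4
  a_3 = -3·4 + -2·2 = -16
  a_4 = -3·-16 + -2·4 = 40
  a_5 = -3·40 + -2·-16 = -88
  a_6 = -3·-88 + -2·40 = 184
  a_7 = -3·184 + -2·-88 = -376
  a_8 = -3·-376 + -2·184 = 760

-3,-2 ; 760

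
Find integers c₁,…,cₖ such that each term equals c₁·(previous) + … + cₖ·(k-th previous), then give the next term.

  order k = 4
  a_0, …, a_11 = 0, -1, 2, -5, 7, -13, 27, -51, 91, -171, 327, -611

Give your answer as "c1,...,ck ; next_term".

  a_4 = -1·-5 + 0·2 + -2·-1 + 2·0 = 7
  a_5 = -1·7 + 0·-5 + -2·2 + 2·-1 = -13
  a_6 = -1·-13 + 0·7 + -2·-5 + 2·2 = 27
  a_7 = -1·27 + 0·-13 + -2·7 + 2·-5 = -51
  a_8 = -1·-51 + 0·27 + -2·-13 + 2·7 = 91
  a_9 = -1·91 + 0·-51 + -2·27 + 2·-13 = -171
  a_10 = -1·-171 + 0·91 + -2·-51 + 2·27 = 327
  a_11 = -1·327 + 0·-171 + -2·91 + 2·-51 = -611
  a_12 = -1·-611 + 0·327 + -2·-171 + 2·91 = 1135

-1,0,-2,2 ; 1135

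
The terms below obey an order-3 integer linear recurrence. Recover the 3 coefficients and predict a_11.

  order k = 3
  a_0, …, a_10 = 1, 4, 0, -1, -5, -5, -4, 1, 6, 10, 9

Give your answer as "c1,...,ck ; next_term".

  a_3 = 1·0 + 0·4 + -1·1 = -1
  a_4 = 1·-1 + 0·0 + -1·4 = -5
  a_5 = 1·-5 + 0·-1 + -1·0 = -5
  a_6 = 1·-5 + 0·-5 + -1·-1 = -4
  a_7 = 1·-4 + 0·-5 + -1·-5 = 1
  a_8 = 1·1 + 0·-4 + -1·-5 = 6
  a_9 = 1·6 + 0·1 + -1·-4 = 10
  a_10 = 1·10 + 0·6 + -1·1 = 9
  a_11 = 1·9 + 0·10 + -1·6 = 3

1,0,-1 ; 3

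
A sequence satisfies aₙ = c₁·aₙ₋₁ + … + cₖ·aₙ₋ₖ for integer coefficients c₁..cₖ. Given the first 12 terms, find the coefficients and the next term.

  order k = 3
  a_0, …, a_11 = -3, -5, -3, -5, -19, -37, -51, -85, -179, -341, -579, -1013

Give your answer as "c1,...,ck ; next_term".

2,-2,3 ; -1891

  a_3 = 2·-3 + -2·-5 + 3·-3 = -5
  a_4 = 2·-5 + -2·-3 + 3·-5 = -19
  a_5 = 2·-19 + -2·-5 + 3·-3 = -37
  a_6 = 2·-37 + -2·-19 + 3·-5 = -51
  a_7 = 2·-51 + -2·-37 + 3·-19 = -85
  a_8 = 2·-85 + -2·-51 + 3·-37 = -179
  a_9 = 2·-179 + -2·-85 + 3·-51 = -341
  a_10 = 2·-341 + -2·-179 + 3·-85 = -579
  a_11 = 2·-579 + -2·-341 + 3·-179 = -1013
  a_12 = 2·-1013 + -2·-579 + 3·-341 = -1891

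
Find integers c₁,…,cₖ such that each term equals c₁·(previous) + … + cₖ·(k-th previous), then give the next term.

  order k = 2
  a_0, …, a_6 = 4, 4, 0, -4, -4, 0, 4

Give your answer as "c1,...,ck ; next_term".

  a_2 = 1·4 + -1·4 = 0
  a_3 = 1·0 + -1·4 = -4
  a_4 = 1·-4 + -1·0 = -4
  a_5 = 1·-4 + -1·-4 = 0
  a_6 = 1·0 + -1·-4 = 4
  a_7 = 1·4 + -1·0 = 4

1,-1 ; 4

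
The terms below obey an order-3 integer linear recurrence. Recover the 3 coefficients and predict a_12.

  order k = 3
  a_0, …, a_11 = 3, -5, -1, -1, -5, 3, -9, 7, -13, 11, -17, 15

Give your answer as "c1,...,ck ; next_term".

-1,1,1 ; -21

  a_3 = -1·-1 + 1·-5 + 1·3 = -1
  a_4 = -1·-1 + 1·-1 + 1·-5 = -5
  a_5 = -1·-5 + 1·-1 + 1·-1 = 3
  a_6 = -1·3 + 1·-5 + 1·-1 = -9
  a_7 = -1·-9 + 1·3 + 1·-5 = 7
  a_8 = -1·7 + 1·-9 + 1·3 = -13
  a_9 = -1·-13 + 1·7 + 1·-9 = 11
  a_10 = -1·11 + 1·-13 + 1·7 = -17
  a_11 = -1·-17 + 1·11 + 1·-13 = 15
  a_12 = -1·15 + 1·-17 + 1·11 = -21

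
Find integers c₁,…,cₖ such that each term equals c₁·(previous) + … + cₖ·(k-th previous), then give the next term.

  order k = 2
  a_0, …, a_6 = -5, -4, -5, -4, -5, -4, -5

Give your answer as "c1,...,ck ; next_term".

0,1 ; -4

  a_2 = 0·-4 + 1·-5 = -5
  a_3 = 0·-5 + 1·-4 = -4
  a_4 = 0·-4 + 1·-5 = -5
  a_5 = 0·-5 + 1·-4 = -4
  a_6 = 0·-4 + 1·-5 = -5
  a_7 = 0·-5 + 1·-4 = -4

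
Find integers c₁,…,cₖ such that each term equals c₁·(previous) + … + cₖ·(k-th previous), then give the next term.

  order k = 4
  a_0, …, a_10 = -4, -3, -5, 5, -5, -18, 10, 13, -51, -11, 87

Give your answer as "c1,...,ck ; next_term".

0,-1,2,1 ; -78

  a_4 = 0·5 + -1·-5 + 2·-3 + 1·-4 = -5
  a_5 = 0·-5 + -1·5 + 2·-5 + 1·-3 = -18
  a_6 = 0·-18 + -1·-5 + 2·5 + 1·-5 = 10
  a_7 = 0·10 + -1·-18 + 2·-5 + 1·5 = 13
  a_8 = 0·13 + -1·10 + 2·-18 + 1·-5 = -51
  a_9 = 0·-51 + -1·13 + 2·10 + 1·-18 = -11
  a_10 = 0·-11 + -1·-51 + 2·13 + 1·10 = 87
  a_11 = 0·87 + -1·-11 + 2·-51 + 1·13 = -78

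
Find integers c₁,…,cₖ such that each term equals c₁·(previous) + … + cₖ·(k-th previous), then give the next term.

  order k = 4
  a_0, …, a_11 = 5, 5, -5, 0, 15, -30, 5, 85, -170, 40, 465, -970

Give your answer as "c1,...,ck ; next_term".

  a_4 = -1·0 + -2·-5 + 2·5 + -1·5 = 15
  a_5 = -1·15 + -2·0 + 2·-5 + -1·5 = -30
  a_6 = -1·-30 + -2·15 + 2·0 + -1·-5 = 5
  a_7 = -1·5 + -2·-30 + 2·15 + -1·0 = 85
  a_8 = -1·85 + -2·5 + 2·-30 + -1·15 = -170
  a_9 = -1·-170 + -2·85 + 2·5 + -1·-30 = 40
  a_10 = -1·40 + -2·-170 + 2·85 + -1·5 = 465
  a_11 = -1·465 + -2·40 + 2·-170 + -1·85 = -970
  a_12 = -1·-970 + -2·465 + 2·40 + -1·-170 = 290

-1,-2,2,-1 ; 290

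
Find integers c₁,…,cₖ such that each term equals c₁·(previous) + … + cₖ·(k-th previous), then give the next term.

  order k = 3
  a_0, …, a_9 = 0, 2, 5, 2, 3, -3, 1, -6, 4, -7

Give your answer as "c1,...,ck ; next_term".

  a_3 = 0·5 + 1·2 + -1·0 = 2
  a_4 = 0·2 + 1·5 + -1·2 = 3
  a_5 = 0·3 + 1·2 + -1·5 = -3
  a_6 = 0·-3 + 1·3 + -1·2 = 1
  a_7 = 0·1 + 1·-3 + -1·3 = -6
  a_8 = 0·-6 + 1·1 + -1·-3 = 4
  a_9 = 0·4 + 1·-6 + -1·1 = -7
  a_10 = 0·-7 + 1·4 + -1·-6 = 10

0,1,-1 ; 10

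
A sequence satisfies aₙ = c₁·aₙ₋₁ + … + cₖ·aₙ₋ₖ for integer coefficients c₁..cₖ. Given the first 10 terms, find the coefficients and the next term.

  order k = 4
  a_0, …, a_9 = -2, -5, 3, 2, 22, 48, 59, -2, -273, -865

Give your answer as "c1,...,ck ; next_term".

  a_4 = 2·2 + -1·3 + -3·-5 + -3·-2 = 22
  a_5 = 2·22 + -1·2 + -3·3 + -3·-5 = 48
  a_6 = 2·48 + -1·22 + -3·2 + -3·3 = 59
  a_7 = 2·59 + -1·48 + -3·22 + -3·2 = -2
  a_8 = 2·-2 + -1·59 + -3·48 + -3·22 = -273
  a_9 = 2·-273 + -1·-2 + -3·59 + -3·48 = -865
  a_10 = 2·-865 + -1·-273 + -3·-2 + -3·59 = -1628

2,-1,-3,-3 ; -1628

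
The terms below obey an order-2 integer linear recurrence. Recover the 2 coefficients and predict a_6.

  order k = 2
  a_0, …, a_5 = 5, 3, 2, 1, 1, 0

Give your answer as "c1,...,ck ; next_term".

  a_2 = -1·3 + 1·5 = 2
  a_3 = -1·2 + 1·3 = 1
  a_4 = -1·1 + 1·2 = 1
  a_5 = -1·1 + 1·1 = 0
  a_6 = -1·0 + 1·1 = 1

-1,1 ; 1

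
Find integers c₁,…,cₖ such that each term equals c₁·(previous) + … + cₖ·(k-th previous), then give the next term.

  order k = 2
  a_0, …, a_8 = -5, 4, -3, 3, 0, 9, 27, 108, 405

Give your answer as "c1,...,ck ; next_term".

3,3 ; 1539

  a_2 = 3·4 + 3·-5 = -3
  a_3 = 3·-3 + 3·4 = 3
  a_4 = 3·3 + 3·-3 = 0
  a_5 = 3·0 + 3·3 = 9
  a_6 = 3·9 + 3·0 = 27
  a_7 = 3·27 + 3·9 = 108
  a_8 = 3·108 + 3·27 = 405
  a_9 = 3·405 + 3·108 = 1539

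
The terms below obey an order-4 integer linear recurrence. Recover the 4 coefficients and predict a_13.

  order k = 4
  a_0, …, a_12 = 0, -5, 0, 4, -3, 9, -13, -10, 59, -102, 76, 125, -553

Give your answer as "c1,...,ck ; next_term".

-2,-3,-1,-3 ; 961

  a_4 = -2·4 + -3·0 + -1·-5 + -3·0 = -3
  a_5 = -2·-3 + -3·4 + -1·0 + -3·-5 = 9
  a_6 = -2·9 + -3·-3 + -1·4 + -3·0 = -13
  a_7 = -2·-13 + -3·9 + -1·-3 + -3·4 = -10
  a_8 = -2·-10 + -3·-13 + -1·9 + -3·-3 = 59
  a_9 = -2·59 + -3·-10 + -1·-13 + -3·9 = -102
  a_10 = -2·-102 + -3·59 + -1·-10 + -3·-13 = 76
  a_11 = -2·76 + -3·-102 + -1·59 + -3·-10 = 125
  a_12 = -2·125 + -3·76 + -1·-102 + -3·59 = -553
  a_13 = -2·-553 + -3·125 + -1·76 + -3·-102 = 961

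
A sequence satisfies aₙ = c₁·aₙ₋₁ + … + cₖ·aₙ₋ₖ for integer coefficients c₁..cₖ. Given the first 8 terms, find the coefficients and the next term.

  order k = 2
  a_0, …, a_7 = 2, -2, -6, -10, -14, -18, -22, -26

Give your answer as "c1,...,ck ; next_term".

2,-1 ; -30

  a_2 = 2·-2 + -1·2 = -6
  a_3 = 2·-6 + -1·-2 = -10
  a_4 = 2·-10 + -1·-6 = -14
  a_5 = 2·-14 + -1·-10 = -18
  a_6 = 2·-18 + -1·-14 = -22
  a_7 = 2·-22 + -1·-18 = -26
  a_8 = 2·-26 + -1·-22 = -30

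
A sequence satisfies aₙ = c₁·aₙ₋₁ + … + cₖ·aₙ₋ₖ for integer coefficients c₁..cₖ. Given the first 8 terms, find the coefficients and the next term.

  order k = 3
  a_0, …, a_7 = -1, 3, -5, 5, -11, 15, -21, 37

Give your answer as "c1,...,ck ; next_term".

  a_3 = 0·-5 + 1·3 + -2·-1 = 5
  a_4 = 0·5 + 1·-5 + -2·3 = -11
  a_5 = 0·-11 + 1·5 + -2·-5 = 15
  a_6 = 0·15 + 1·-11 + -2·5 = -21
  a_7 = 0·-21 + 1·15 + -2·-11 = 37
  a_8 = 0·37 + 1·-21 + -2·15 = -51

0,1,-2 ; -51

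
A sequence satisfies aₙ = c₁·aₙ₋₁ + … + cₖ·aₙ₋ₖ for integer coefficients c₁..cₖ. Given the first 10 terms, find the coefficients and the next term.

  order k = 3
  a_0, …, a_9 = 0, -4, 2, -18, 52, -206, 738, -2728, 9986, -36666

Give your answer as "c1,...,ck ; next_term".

  a_3 = -3·2 + 3·-4 + 2·0 = -18
  a_4 = -3·-18 + 3·2 + 2·-4 = 52
  a_5 = -3·52 + 3·-18 + 2·2 = -206
  a_6 = -3·-206 + 3·52 + 2·-18 = 738
  a_7 = -3·738 + 3·-206 + 2·52 = -2728
  a_8 = -3·-2728 + 3·738 + 2·-206 = 9986
  a_9 = -3·9986 + 3·-2728 + 2·738 = -36666
  a_10 = -3·-36666 + 3·9986 + 2·-2728 = 134500

-3,3,2 ; 134500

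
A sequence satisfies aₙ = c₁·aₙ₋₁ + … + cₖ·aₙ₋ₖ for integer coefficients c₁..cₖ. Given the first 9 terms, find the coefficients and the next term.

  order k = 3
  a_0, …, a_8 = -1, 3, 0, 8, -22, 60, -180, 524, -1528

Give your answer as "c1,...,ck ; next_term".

-2,2,-2 ; 4464

  a_3 = -2·0 + 2·3 + -2·-1 = 8
  a_4 = -2·8 + 2·0 + -2·3 = -22
  a_5 = -2·-22 + 2·8 + -2·0 = 60
  a_6 = -2·60 + 2·-22 + -2·8 = -180
  a_7 = -2·-180 + 2·60 + -2·-22 = 524
  a_8 = -2·524 + 2·-180 + -2·60 = -1528
  a_9 = -2·-1528 + 2·524 + -2·-180 = 4464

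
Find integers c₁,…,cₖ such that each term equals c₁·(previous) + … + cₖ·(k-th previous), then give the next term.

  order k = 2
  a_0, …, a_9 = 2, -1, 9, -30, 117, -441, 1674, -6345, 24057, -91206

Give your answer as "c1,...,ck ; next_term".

  a_2 = -3·-1 + 3·2 = 9
  a_3 = -3·9 + 3·-1 = -30
  a_4 = -3·-30 + 3·9 = 117
  a_5 = -3·117 + 3·-30 = -441
  a_6 = -3·-441 + 3·117 = 1674
  a_7 = -3·1674 + 3·-441 = -6345
  a_8 = -3·-6345 + 3·1674 = 24057
  a_9 = -3·24057 + 3·-6345 = -91206
  a_10 = -3·-91206 + 3·24057 = 345789

-3,3 ; 345789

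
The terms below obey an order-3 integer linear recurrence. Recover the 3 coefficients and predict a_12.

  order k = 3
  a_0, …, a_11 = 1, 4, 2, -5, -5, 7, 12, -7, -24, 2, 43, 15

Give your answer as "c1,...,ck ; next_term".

  a_3 = 1·2 + -2·4 + 1·1 = -5
  a_4 = 1·-5 + -2·2 + 1·4 = -5
  a_5 = 1·-5 + -2·-5 + 1·2 = 7
  a_6 = 1·7 + -2·-5 + 1·-5 = 12
  a_7 = 1·12 + -2·7 + 1·-5 = -7
  a_8 = 1·-7 + -2·12 + 1·7 = -24
  a_9 = 1·-24 + -2·-7 + 1·12 = 2
  a_10 = 1·2 + -2·-24 + 1·-7 = 43
  a_11 = 1·43 + -2·2 + 1·-24 = 15
  a_12 = 1·15 + -2·43 + 1·2 = -69

1,-2,1 ; -69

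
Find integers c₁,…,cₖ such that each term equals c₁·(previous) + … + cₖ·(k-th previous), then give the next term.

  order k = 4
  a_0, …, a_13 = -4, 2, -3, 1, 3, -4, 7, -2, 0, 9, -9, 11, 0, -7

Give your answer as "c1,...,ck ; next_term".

0,1,1,-1 ; 20

  a_4 = 0·1 + 1·-3 + 1·2 + -1·-4 = 3
  a_5 = 0·3 + 1·1 + 1·-3 + -1·2 = -4
  a_6 = 0·-4 + 1·3 + 1·1 + -1·-3 = 7
  a_7 = 0·7 + 1·-4 + 1·3 + -1·1 = -2
  a_8 = 0·-2 + 1·7 + 1·-4 + -1·3 = 0
  a_9 = 0·0 + 1·-2 + 1·7 + -1·-4 = 9
  a_10 = 0·9 + 1·0 + 1·-2 + -1·7 = -9
  a_11 = 0·-9 + 1·9 + 1·0 + -1·-2 = 11
  a_12 = 0·11 + 1·-9 + 1·9 + -1·0 = 0
  a_13 = 0·0 + 1·11 + 1·-9 + -1·9 = -7
  a_14 = 0·-7 + 1·0 + 1·11 + -1·-9 = 20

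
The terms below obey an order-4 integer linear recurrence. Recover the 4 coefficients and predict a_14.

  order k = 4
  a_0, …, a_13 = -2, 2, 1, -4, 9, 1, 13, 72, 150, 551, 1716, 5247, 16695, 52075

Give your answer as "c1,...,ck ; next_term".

  a_4 = 2·-4 + 3·1 + 3·2 + -4·-2 = 9
  a_5 = 2·9 + 3·-4 + 3·1 + -4·2 = 1
  a_6 = 2·1 + 3·9 + 3·-4 + -4·1 = 13
  a_7 = 2·13 + 3·1 + 3·9 + -4·-4 = 72
  a_8 = 2·72 + 3·13 + 3·1 + -4·9 = 150
  a_9 = 2·150 + 3·72 + 3·13 + -4·1 = 551
  a_10 = 2·551 + 3·150 + 3·72 + -4·13 = 1716
  a_11 = 2·1716 + 3·551 + 3·150 + -4·72 = 5247
  a_12 = 2·5247 + 3·1716 + 3·551 + -4·150 = 16695
  a_13 = 2·16695 + 3·5247 + 3·1716 + -4·551 = 52075
  a_14 = 2·52075 + 3·16695 + 3·5247 + -4·1716 = 163112

2,3,3,-4 ; 163112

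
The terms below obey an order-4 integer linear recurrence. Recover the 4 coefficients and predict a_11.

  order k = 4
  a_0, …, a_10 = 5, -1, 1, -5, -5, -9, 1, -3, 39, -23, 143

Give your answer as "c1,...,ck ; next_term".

  a_4 = -1·-5 + 3·1 + -2·-1 + -3·5 = -5
  a_5 = -1·-5 + 3·-5 + -2·1 + -3·-1 = -9
  a_6 = -1·-9 + 3·-5 + -2·-5 + -3·1 = 1
  a_7 = -1·1 + 3·-9 + -2·-5 + -3·-5 = -3
  a_8 = -1·-3 + 3·1 + -2·-9 + -3·-5 = 39
  a_9 = -1·39 + 3·-3 + -2·1 + -3·-9 = -23
  a_10 = -1·-23 + 3·39 + -2·-3 + -3·1 = 143
  a_11 = -1·143 + 3·-23 + -2·39 + -3·-3 = -281

-1,3,-2,-3 ; -281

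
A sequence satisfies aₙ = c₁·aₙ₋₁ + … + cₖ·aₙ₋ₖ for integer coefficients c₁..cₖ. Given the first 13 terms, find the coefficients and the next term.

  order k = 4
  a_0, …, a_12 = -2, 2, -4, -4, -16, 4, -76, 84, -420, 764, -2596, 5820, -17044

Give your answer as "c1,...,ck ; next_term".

  a_4 = -1·-4 + 4·-4 + 0·2 + 2·-2 = -16
  a_5 = -1·-16 + 4·-4 + 0·-4 + 2·2 = 4
  a_6 = -1·4 + 4·-16 + 0·-4 + 2·-4 = -76
  a_7 = -1·-76 + 4·4 + 0·-16 + 2·-4 = 84
  a_8 = -1·84 + 4·-76 + 0·4 + 2·-16 = -420
  a_9 = -1·-420 + 4·84 + 0·-76 + 2·4 = 764
  a_10 = -1·764 + 4·-420 + 0·84 + 2·-76 = -2596
  a_11 = -1·-2596 + 4·764 + 0·-420 + 2·84 = 5820
  a_12 = -1·5820 + 4·-2596 + 0·764 + 2·-420 = -17044
  a_13 = -1·-17044 + 4·5820 + 0·-2596 + 2·764 = 41852

-1,4,0,2 ; 41852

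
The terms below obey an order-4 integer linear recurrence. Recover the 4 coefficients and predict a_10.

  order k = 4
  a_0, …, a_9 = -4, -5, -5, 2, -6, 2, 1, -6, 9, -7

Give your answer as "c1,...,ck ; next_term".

0,1,1,-1 ; 2

  a_4 = 0·2 + 1·-5 + 1·-5 + -1·-4 = -6
  a_5 = 0·-6 + 1·2 + 1·-5 + -1·-5 = 2
  a_6 = 0·2 + 1·-6 + 1·2 + -1·-5 = 1
  a_7 = 0·1 + 1·2 + 1·-6 + -1·2 = -6
  a_8 = 0·-6 + 1·1 + 1·2 + -1·-6 = 9
  a_9 = 0·9 + 1·-6 + 1·1 + -1·2 = -7
  a_10 = 0·-7 + 1·9 + 1·-6 + -1·1 = 2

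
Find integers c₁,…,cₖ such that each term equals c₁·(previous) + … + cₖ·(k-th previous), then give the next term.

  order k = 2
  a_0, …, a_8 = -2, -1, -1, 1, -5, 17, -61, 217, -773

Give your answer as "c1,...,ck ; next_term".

  a_2 = -3·-1 + 2·-2 = -1
  a_3 = -3·-1 + 2·-1 = 1
  a_4 = -3·1 + 2·-1 = -5
  a_5 = -3·-5 + 2·1 = 17
  a_6 = -3·17 + 2·-5 = -61
  a_7 = -3·-61 + 2·17 = 217
  a_8 = -3·217 + 2·-61 = -773
  a_9 = -3·-773 + 2·217 = 2753

-3,2 ; 2753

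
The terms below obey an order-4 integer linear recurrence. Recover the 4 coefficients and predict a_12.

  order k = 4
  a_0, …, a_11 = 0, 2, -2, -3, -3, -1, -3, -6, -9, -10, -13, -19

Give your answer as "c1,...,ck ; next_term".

1,0,0,1 ; -28

  a_4 = 1·-3 + 0·-2 + 0·2 + 1·0 = -3
  a_5 = 1·-3 + 0·-3 + 0·-2 + 1·2 = -1
  a_6 = 1·-1 + 0·-3 + 0·-3 + 1·-2 = -3
  a_7 = 1·-3 + 0·-1 + 0·-3 + 1·-3 = -6
  a_8 = 1·-6 + 0·-3 + 0·-1 + 1·-3 = -9
  a_9 = 1·-9 + 0·-6 + 0·-3 + 1·-1 = -10
  a_10 = 1·-10 + 0·-9 + 0·-6 + 1·-3 = -13
  a_11 = 1·-13 + 0·-10 + 0·-9 + 1·-6 = -19
  a_12 = 1·-19 + 0·-13 + 0·-10 + 1·-9 = -28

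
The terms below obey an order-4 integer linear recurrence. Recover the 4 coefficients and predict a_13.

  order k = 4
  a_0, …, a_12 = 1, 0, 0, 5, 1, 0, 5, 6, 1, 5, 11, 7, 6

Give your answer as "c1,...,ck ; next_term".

  a_4 = 0·5 + 0·0 + 1·0 + 1·1 = 1
  a_5 = 0·1 + 0·5 + 1·0 + 1·0 = 0
  a_6 = 0·0 + 0·1 + 1·5 + 1·0 = 5
  a_7 = 0·5 + 0·0 + 1·1 + 1·5 = 6
  a_8 = 0·6 + 0·5 + 1·0 + 1·1 = 1
  a_9 = 0·1 + 0·6 + 1·5 + 1·0 = 5
  a_10 = 0·5 + 0·1 + 1·6 + 1·5 = 11
  a_11 = 0·11 + 0·5 + 1·1 + 1·6 = 7
  a_12 = 0·7 + 0·11 + 1·5 + 1·1 = 6
  a_13 = 0·6 + 0·7 + 1·11 + 1·5 = 16

0,0,1,1 ; 16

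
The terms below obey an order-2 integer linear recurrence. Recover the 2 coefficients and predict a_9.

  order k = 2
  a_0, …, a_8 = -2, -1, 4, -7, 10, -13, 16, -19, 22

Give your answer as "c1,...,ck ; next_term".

  a_2 = -2·-1 + -1·-2 = 4
  a_3 = -2·4 + -1·-1 = -7
  a_4 = -2·-7 + -1·4 = 10
  a_5 = -2·10 + -1·-7 = -13
  a_6 = -2·-13 + -1·10 = 16
  a_7 = -2·16 + -1·-13 = -19
  a_8 = -2·-19 + -1·16 = 22
  a_9 = -2·22 + -1·-19 = -25

-2,-1 ; -25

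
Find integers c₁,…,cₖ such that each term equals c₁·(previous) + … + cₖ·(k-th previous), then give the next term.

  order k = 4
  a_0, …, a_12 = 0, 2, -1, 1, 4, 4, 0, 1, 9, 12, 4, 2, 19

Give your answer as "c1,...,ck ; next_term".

  a_4 = 1·1 + -1·-1 + 1·2 + 1·0 = 4
  a_5 = 1·4 + -1·1 + 1·-1 + 1·2 = 4
  a_6 = 1·4 + -1·4 + 1·1 + 1·-1 = 0
  a_7 = 1·0 + -1·4 + 1·4 + 1·1 = 1
  a_8 = 1·1 + -1·0 + 1·4 + 1·4 = 9
  a_9 = 1·9 + -1·1 + 1·0 + 1·4 = 12
  a_10 = 1·12 + -1·9 + 1·1 + 1·0 = 4
  a_11 = 1·4 + -1·12 + 1·9 + 1·1 = 2
  a_12 = 1·2 + -1·4 + 1·12 + 1·9 = 19
  a_13 = 1·19 + -1·2 + 1·4 + 1·12 = 33

1,-1,1,1 ; 33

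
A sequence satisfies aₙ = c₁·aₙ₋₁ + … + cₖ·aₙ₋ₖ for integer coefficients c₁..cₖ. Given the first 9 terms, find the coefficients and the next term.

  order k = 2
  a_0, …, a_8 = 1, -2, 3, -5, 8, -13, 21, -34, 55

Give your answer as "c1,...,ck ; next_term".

-1,1 ; -89

  a_2 = -1·-2 + 1·1 = 3
  a_3 = -1·3 + 1·-2 = -5
  a_4 = -1·-5 + 1·3 = 8
  a_5 = -1·8 + 1·-5 = -13
  a_6 = -1·-13 + 1·8 = 21
  a_7 = -1·21 + 1·-13 = -34
  a_8 = -1·-34 + 1·21 = 55
  a_9 = -1·55 + 1·-34 = -89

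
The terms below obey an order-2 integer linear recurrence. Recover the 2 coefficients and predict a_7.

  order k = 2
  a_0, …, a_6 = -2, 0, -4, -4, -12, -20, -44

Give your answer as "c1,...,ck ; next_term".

1,2 ; -84

  a_2 = 1·0 + 2·-2 = -4
  a_3 = 1·-4 + 2·0 = -4
  a_4 = 1·-4 + 2·-4 = -12
  a_5 = 1·-12 + 2·-4 = -20
  a_6 = 1·-20 + 2·-12 = -44
  a_7 = 1·-44 + 2·-20 = -84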